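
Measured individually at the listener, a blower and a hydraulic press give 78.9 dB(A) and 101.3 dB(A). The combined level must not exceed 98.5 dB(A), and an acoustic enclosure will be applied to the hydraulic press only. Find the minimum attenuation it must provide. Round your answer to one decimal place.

The untreated sources together contribute 10^(78.9/10) = 7.762e+07, i.e. 78.90 dB(A).
The limit corresponds to 10^(98.5/10) = 7.079e+09; subtracting the fixed part leaves 7.002e+09 for the hydraulic press, i.e. 98.45 dB(A).
Required insertion loss = 101.3 − 98.45 = 2.85 dB.

2.8 dB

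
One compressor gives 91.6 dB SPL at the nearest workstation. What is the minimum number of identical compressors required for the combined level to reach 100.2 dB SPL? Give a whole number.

8

N identical sources give L₁ + 10·log₁₀ N, so require 10·log₁₀ N ≥ 100.2 − 91.6 = 8.6 dB.
N ≥ 10^(8.6/10) = 7.244, so N = 8.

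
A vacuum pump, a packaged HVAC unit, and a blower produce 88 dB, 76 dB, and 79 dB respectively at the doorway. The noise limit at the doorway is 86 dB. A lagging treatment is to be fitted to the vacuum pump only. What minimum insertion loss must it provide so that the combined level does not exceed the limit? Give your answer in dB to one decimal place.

The untreated sources together contribute 10^(76/10) + 10^(79/10) = 1.192e+08, i.e. 80.76 dB.
To meet 86 dB overall, the treated vacuum pump may contribute at most 10^(86/10) − 1.192e+08 = 2.789e+08, i.e. 84.45 dB.
Required insertion loss = 88 − 84.45 = 3.55 dB.

3.5 dB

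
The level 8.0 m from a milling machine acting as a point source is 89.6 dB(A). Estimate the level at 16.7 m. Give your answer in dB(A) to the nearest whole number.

83 dB(A)

Spherical spreading from a point source gives a 20·log₁₀(r₂/r₁) drop.
L₂ = 89.6 − 20·log₁₀(16.7/8.0) = 89.6 − 6.393 = 83.21 dB(A).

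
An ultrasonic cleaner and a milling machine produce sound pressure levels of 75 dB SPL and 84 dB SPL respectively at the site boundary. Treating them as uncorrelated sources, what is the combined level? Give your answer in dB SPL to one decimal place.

84.5 dB SPL

Incoherent sources combine by intensity addition: L_total = 10·log₁₀(Σ 10^(L_i/10)).
Σ 10^(L/10) = 10^(75/10) + 10^(84/10) = 2.828e+08.
L_total = 10·log₁₀(2.828e+08) = 84.51 dB SPL.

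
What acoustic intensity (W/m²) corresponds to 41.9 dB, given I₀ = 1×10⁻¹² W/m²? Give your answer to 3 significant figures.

I = I₀·10^(L/10) = 10⁻¹² × 10^(41.9/10) = 10^(-7.810).

1.55e-08 W/m²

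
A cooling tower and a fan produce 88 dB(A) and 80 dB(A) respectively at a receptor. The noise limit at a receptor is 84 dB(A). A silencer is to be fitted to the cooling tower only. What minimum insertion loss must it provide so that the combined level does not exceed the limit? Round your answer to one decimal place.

Fixed contribution from the other source: Σ 10^(L/10) = 10^(80/10) = 1.000e+08 (80.00 dB(A)).
The limit corresponds to 10^(84/10) = 2.512e+08; subtracting the fixed part leaves 1.512e+08 for the cooling tower, i.e. 81.80 dB(A).
So the cooling tower must be reduced from 88 to 81.80 dB(A): IL = 6.20 dB.

6.2 dB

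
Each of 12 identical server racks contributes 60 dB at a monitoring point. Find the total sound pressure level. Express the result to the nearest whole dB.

71 dB

With 12 equal, uncorrelated contributions the intensity is 12× that of one unit, giving a rise of 10·log₁₀ 12.
L_total = 60 + 10·log₁₀(12) = 60 + 10.792 = 70.79 dB.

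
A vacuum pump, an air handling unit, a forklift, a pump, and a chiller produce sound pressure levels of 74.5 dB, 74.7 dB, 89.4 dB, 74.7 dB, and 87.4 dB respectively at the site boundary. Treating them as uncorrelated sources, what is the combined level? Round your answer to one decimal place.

For uncorrelated sources the intensities add, so convert each level to linear form, sum, and take 10·log₁₀ of the total.
Σ 10^(L/10) = 10^(74.5/10) + 10^(74.7/10) + 10^(89.4/10) + 10^(74.7/10) + 10^(87.4/10) = 1.508e+09.
L_total = 10·log₁₀(1.508e+09) = 91.78 dB.

91.8 dB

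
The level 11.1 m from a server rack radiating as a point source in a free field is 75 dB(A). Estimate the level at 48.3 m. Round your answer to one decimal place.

62.2 dB(A)

For a point source, L₂ = L₁ − 20·log₁₀(r₂/r₁).
L₂ = 75 − 20·log₁₀(48.3/11.1) = 75 − 12.772 = 62.23 dB(A).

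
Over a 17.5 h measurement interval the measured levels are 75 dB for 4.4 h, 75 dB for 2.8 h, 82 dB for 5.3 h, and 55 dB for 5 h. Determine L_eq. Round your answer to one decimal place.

The energy average is taken in the linear domain: L_eq = 10·log₁₀[(Σ tᵢ·10^(Lᵢ/10))/T], T = 17.5 h.
Σ tᵢ·10^(Lᵢ/10) = 4.4·10^(75/10) + 2.8·10^(75/10) + 5.3·10^(82/10) + 5·10^(55/10) = 1.069e+09.
L_eq = 10·log₁₀(1.069e+09/17.5) = 77.86 dB.

77.9 dB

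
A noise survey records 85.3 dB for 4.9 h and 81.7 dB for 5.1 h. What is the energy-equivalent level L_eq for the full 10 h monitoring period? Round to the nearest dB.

84 dB

The energy average is taken in the linear domain: L_eq = 10·log₁₀[(Σ tᵢ·10^(Lᵢ/10))/T], T = 10 h.
Σ tᵢ·10^(Lᵢ/10) = 4.9·10^(85.3/10) + 5.1·10^(81.7/10) = 2.415e+09.
L_eq = 10·log₁₀(2.415e+09/10) = 83.83 dB.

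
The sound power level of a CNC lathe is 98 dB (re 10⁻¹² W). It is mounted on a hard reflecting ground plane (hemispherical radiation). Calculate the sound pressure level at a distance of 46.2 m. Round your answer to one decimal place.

56.7 dB

Free-field hemispherical radiation: L_p = L_w − 10·log₁₀(2π·r²), r = 46.2 m.
2π·r² = 1.341e+04 m², 10·log₁₀ of that is 41.275 dB.
L_p = 98 − 41.275 = 56.73 dB.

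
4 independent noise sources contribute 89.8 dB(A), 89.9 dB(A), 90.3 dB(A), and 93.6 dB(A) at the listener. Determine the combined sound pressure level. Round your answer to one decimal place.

97.2 dB(A)

For uncorrelated sources the intensities add, so convert each level to linear form, sum, and take 10·log₁₀ of the total.
Σ 10^(L/10) = 10^(89.8/10) + 10^(89.9/10) + 10^(90.3/10) + 10^(93.6/10) = 5.295e+09.
L_total = 10·log₁₀(5.295e+09) = 97.24 dB(A).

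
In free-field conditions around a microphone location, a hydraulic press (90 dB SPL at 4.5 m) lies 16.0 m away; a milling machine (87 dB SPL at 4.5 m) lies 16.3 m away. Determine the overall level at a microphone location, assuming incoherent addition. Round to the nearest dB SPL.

Apply inverse-square spreading to bring every level to the receiver, then sum 10^(L/10).
hydraulic press: 90 − 20·log₁₀(16.0/4.5) = 90 − 11.02 = 78.98 dB SPL.
milling machine: 87 − 20·log₁₀(16.3/4.5) = 87 − 11.18 = 75.82 dB SPL.
Σ 10^(L/10) = 1.173e+08 → L_total = 10·log₁₀(1.173e+08) = 80.69 dB SPL.

81 dB SPL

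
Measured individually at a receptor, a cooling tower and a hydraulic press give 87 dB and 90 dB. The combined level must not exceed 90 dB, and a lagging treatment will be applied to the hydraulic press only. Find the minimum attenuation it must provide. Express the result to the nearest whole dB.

3 dB

The untreated sources together contribute 10^(87/10) = 5.012e+08, i.e. 87.00 dB.
To meet 90 dB overall, the treated hydraulic press may contribute at most 10^(90/10) − 5.012e+08 = 4.988e+08, i.e. 86.98 dB.
So the hydraulic press must be reduced from 90 to 86.98 dB: IL = 3.02 dB.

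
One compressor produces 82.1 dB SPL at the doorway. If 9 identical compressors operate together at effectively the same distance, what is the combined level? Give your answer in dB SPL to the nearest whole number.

92 dB SPL

L_total = L₁ + 10·log₁₀ N for N identical incoherent sources.
L_total = 82.1 + 10·log₁₀(9) = 82.1 + 9.542 = 91.64 dB SPL.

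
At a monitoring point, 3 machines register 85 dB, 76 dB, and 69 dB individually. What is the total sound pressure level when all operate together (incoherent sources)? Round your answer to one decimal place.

85.6 dB

Incoherent sources combine by intensity addition: L_total = 10·log₁₀(Σ 10^(L_i/10)).
Σ 10^(L/10) = 10^(85/10) + 10^(76/10) + 10^(69/10) = 3.640e+08.
L_total = 10·log₁₀(3.640e+08) = 85.61 dB.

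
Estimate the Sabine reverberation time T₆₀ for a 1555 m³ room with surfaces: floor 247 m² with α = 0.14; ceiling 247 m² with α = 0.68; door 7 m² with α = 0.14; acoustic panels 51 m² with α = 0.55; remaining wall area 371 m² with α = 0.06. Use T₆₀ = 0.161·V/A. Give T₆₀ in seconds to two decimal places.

0.99 s

Summing Sᵢαᵢ: 247·0.14 + 247·0.68 + 7·0.14 + 51·0.55 + 371·0.06 = 253.83 m².
T₆₀ = 0.161·V/A = 0.161·1555/253.83 = 0.986 s.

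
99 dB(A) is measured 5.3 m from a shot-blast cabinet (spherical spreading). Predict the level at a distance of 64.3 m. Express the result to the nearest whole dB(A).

77 dB(A)

For a point source, L₂ = L₁ − 20·log₁₀(r₂/r₁).
L₂ = 99 − 20·log₁₀(64.3/5.3) = 99 − 21.679 = 77.32 dB(A).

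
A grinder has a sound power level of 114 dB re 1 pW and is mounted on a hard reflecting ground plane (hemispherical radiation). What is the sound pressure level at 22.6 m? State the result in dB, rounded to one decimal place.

The power spreads over a hemisphere of area 2π·r², so L_p = L_w − 10·log₁₀(2π·r²).
2π·r² = 3209 m², 10·log₁₀ of that is 35.064 dB.
L_p = 114 − 35.064 = 78.94 dB.

78.9 dB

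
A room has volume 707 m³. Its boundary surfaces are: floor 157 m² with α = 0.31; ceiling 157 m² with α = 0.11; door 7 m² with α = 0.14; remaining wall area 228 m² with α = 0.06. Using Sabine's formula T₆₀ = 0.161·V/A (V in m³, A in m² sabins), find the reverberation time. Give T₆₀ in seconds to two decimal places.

A = Σ Sᵢαᵢ = 157·0.31 + 157·0.11 + 7·0.14 + 228·0.06 = 80.60 m².
T₆₀ = 0.161 × 707 / 80.60 = 1.412 s.

1.41 s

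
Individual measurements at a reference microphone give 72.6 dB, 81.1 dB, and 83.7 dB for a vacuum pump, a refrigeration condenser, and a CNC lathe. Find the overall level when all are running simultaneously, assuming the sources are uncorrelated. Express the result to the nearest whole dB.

For uncorrelated sources the intensities add, so convert each level to linear form, sum, and take 10·log₁₀ of the total.
Σ 10^(L/10) = 10^(72.6/10) + 10^(81.1/10) + 10^(83.7/10) = 3.814e+08.
L_total = 10·log₁₀(3.814e+08) = 85.81 dB.

86 dB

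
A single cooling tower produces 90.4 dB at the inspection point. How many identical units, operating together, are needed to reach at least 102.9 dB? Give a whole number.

18

Need L₁ + 10·log₁₀ N ≥ 102.9, i.e. log₁₀ N ≥ 1.25.
N ≥ 10^(12.5/10) = 17.783, so N = 18.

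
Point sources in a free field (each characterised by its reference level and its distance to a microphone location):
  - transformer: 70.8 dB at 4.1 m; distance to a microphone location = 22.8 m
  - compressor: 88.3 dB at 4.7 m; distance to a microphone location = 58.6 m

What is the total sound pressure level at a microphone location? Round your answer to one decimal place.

66.8 dB

First find each source's level at the receiver (point-source: −20·log₁₀(r/r_ref)), then combine on an intensity basis.
transformer: 70.8 − 20·log₁₀(22.8/4.1) = 70.8 − 14.90 = 55.90 dB.
compressor: 88.3 − 20·log₁₀(58.6/4.7) = 88.3 − 21.92 = 66.38 dB.
Σ 10^(L/10) = 4.738e+06 → L_total = 10·log₁₀(4.738e+06) = 66.76 dB.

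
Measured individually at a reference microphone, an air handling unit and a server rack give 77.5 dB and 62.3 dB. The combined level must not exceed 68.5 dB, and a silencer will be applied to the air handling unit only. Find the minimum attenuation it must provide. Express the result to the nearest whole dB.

Fixed contribution from the other source: Σ 10^(L/10) = 10^(62.3/10) = 1.698e+06 (62.30 dB).
The limit corresponds to 10^(68.5/10) = 7.079e+06; subtracting the fixed part leaves 5.381e+06 for the air handling unit, i.e. 67.31 dB.
So the air handling unit must be reduced from 77.5 to 67.31 dB: IL = 10.19 dB.

10 dB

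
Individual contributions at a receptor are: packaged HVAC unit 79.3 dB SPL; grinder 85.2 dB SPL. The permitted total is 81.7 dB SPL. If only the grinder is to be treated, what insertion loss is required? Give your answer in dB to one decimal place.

The untreated sources together contribute 10^(79.3/10) = 8.511e+07, i.e. 79.30 dB SPL.
The limit corresponds to 10^(81.7/10) = 1.479e+08; subtracting the fixed part leaves 6.280e+07 for the grinder, i.e. 77.98 dB SPL.
So the grinder must be reduced from 85.2 to 77.98 dB SPL: IL = 7.22 dB.

7.2 dB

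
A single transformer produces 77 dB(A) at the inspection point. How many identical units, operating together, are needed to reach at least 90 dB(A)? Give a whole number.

20

The shortfall is 90 − 77 = 13.0 dB, and N units add 10·log₁₀ N, so need 10·log₁₀ N ≥ 13.0.
N ≥ 10^(13.0/10) = 19.953, so N = 20.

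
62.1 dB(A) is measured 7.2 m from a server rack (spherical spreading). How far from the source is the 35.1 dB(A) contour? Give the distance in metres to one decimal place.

161.2 m

Point-source spreading drops the level by 20·log₁₀(r₂/r₁); inverting, r₂/r₁ = 10^(ΔL/20).
r₂ = 7.2·10^((62.1−35.1)/20) = 7.2·10^(27.0/20) = 161.19 m.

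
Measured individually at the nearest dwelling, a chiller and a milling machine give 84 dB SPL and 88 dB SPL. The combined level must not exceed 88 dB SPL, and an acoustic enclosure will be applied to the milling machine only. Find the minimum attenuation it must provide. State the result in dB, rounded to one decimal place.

2.2 dB

The untreated sources together contribute 10^(84/10) = 2.512e+08, i.e. 84.00 dB SPL.
The limit corresponds to 10^(88/10) = 6.310e+08; subtracting the fixed part leaves 3.798e+08 for the milling machine, i.e. 85.80 dB SPL.
Required insertion loss = 88 − 85.80 = 2.20 dB.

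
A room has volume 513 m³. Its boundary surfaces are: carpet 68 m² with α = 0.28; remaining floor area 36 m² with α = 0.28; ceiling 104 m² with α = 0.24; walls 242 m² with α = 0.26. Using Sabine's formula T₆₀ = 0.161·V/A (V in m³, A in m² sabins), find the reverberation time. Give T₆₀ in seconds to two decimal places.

Total absorption A = 68·0.28 + 36·0.28 + 104·0.24 + 242·0.26 = 117.00 m² sabins.
T₆₀ = 0.161 × 513 / 117.00 = 0.706 s.

0.71 s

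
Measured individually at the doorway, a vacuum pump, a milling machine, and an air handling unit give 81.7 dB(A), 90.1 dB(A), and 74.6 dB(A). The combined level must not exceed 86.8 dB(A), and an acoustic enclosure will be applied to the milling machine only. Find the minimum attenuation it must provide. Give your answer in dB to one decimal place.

The untreated sources together contribute 10^(81.7/10) + 10^(74.6/10) = 1.768e+08, i.e. 82.47 dB(A).
To meet 86.8 dB(A) overall, the treated milling machine may contribute at most 10^(86.8/10) − 1.768e+08 = 3.019e+08, i.e. 84.80 dB(A).
So the milling machine must be reduced from 90.1 to 84.80 dB(A): IL = 5.30 dB.

5.3 dB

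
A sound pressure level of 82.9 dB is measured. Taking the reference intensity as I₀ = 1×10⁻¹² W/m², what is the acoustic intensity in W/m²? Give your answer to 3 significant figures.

0.000195 W/m²

I = I₀·10^(L/10) = 10⁻¹² × 10^(82.9/10) = 10^(-3.710).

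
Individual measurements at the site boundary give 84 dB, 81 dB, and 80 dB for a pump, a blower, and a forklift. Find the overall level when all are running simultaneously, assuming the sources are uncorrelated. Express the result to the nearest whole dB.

For uncorrelated sources the intensities add, so convert each level to linear form, sum, and take 10·log₁₀ of the total.
Σ 10^(L/10) = 10^(84/10) + 10^(81/10) + 10^(80/10) = 4.771e+08.
L_total = 10·log₁₀(4.771e+08) = 86.79 dB.

87 dB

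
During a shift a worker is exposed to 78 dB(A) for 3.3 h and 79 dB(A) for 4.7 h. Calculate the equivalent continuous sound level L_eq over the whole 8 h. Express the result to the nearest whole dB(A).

L_eq = 10·log₁₀[(1/T)·Σ tᵢ·10^(Lᵢ/10)] with T = 8 h.
Σ tᵢ·10^(Lᵢ/10) = 3.3·10^(78/10) + 4.7·10^(79/10) = 5.816e+08.
L_eq = 10·log₁₀(5.816e+08/8) = 78.61 dB(A).

79 dB(A)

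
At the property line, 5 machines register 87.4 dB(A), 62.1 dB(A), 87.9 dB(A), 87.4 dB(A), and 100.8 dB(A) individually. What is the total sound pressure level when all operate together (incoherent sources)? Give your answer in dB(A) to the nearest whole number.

Incoherent sources combine by intensity addition: L_total = 10·log₁₀(Σ 10^(L_i/10)).
Σ 10^(L/10) = 10^(87.4/10) + 10^(62.1/10) + 10^(87.9/10) + 10^(87.4/10) + 10^(100.8/10) = 1.374e+10.
L_total = 10·log₁₀(1.374e+10) = 101.38 dB(A).

101 dB(A)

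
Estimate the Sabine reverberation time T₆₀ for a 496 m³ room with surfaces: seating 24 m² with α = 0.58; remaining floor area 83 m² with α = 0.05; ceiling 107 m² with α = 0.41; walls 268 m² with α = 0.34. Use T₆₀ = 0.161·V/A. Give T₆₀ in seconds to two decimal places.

0.52 s

Total absorption A = 24·0.58 + 83·0.05 + 107·0.41 + 268·0.34 = 153.06 m² sabins.
T₆₀ = 0.161 × 496 / 153.06 = 0.522 s.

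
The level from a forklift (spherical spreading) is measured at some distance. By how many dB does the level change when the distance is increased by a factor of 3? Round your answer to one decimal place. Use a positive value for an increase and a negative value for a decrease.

-9.5 dB

Point-source spreading: ΔL = −20·log₁₀(r₂/r₁).
ΔL = −20·log₁₀(3) = -9.54 dB.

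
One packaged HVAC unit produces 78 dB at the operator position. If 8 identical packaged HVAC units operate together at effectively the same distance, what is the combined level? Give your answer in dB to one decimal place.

N identical incoherent sources raise the level by 10·log₁₀ N.
L_total = 78 + 10·log₁₀(8) = 78 + 9.031 = 87.03 dB.

87.0 dB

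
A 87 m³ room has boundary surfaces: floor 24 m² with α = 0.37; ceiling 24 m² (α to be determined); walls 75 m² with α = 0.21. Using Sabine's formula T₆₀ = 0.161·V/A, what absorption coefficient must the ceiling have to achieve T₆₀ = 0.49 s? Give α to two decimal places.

0.16

Required total absorption A = 0.161·87/0.49 = 28.59 m².
Absorption from the other surfaces = 24·0.37 + 75·0.21 = 24.63 m², so the ceiling must supply 3.96 m² over 24 m².
α = 3.96/24 = 0.165.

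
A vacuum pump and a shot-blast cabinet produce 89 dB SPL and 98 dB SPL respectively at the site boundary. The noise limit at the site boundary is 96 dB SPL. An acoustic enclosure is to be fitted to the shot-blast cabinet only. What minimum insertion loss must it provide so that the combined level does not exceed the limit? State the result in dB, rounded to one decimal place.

3.0 dB

The untreated sources together contribute 10^(89/10) = 7.943e+08, i.e. 89.00 dB SPL.
To meet 96 dB SPL overall, the treated shot-blast cabinet may contribute at most 10^(96/10) − 7.943e+08 = 3.187e+09, i.e. 95.03 dB SPL.
So the shot-blast cabinet must be reduced from 98 to 95.03 dB SPL: IL = 2.97 dB.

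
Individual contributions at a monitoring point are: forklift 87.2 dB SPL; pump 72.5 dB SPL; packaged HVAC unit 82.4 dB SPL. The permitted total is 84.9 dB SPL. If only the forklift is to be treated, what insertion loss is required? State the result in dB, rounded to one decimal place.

Fixed contribution from the other sources: Σ 10^(L/10) = 10^(72.5/10) + 10^(82.4/10) = 1.916e+08 (82.82 dB SPL).
To meet 84.9 dB SPL overall, the treated forklift may contribute at most 10^(84.9/10) − 1.916e+08 = 1.175e+08, i.e. 80.70 dB SPL.
Required insertion loss = 87.2 − 80.70 = 6.50 dB.

6.5 dB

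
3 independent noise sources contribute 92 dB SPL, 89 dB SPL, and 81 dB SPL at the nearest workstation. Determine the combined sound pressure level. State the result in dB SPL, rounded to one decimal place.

94.0 dB SPL

Incoherent sources combine by intensity addition: L_total = 10·log₁₀(Σ 10^(L_i/10)).
Σ 10^(L/10) = 10^(92/10) + 10^(89/10) + 10^(81/10) = 2.505e+09.
L_total = 10·log₁₀(2.505e+09) = 93.99 dB SPL.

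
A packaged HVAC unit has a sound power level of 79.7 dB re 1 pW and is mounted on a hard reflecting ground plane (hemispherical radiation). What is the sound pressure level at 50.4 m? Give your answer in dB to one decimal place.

L_p = L_w − 10·log₁₀(2π·r²) with r = 50.4 m.
2π·r² = 1.596e+04 m², 10·log₁₀ of that is 42.030 dB.
L_p = 79.7 − 42.030 = 37.67 dB.

37.7 dB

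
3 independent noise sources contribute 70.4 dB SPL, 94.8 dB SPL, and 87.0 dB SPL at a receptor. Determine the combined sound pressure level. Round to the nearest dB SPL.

95 dB SPL

Incoherent sources combine by intensity addition: L_total = 10·log₁₀(Σ 10^(L_i/10)).
Σ 10^(L/10) = 10^(70.4/10) + 10^(94.8/10) + 10^(87.0/10) = 3.532e+09.
L_total = 10·log₁₀(3.532e+09) = 95.48 dB SPL.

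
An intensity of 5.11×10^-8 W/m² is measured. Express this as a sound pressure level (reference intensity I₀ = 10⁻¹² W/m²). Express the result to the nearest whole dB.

47 dB

Dividing by I₀ shifts the exponent by 12: I/I₀ = 5.11×10^4.
L = 10·(0.7084 + 4) = 47.08 dB.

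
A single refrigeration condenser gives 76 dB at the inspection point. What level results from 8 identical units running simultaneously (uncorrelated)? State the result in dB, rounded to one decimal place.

85.0 dB

N identical incoherent sources raise the level by 10·log₁₀ N.
L_total = 76 + 10·log₁₀(8) = 76 + 9.031 = 85.03 dB.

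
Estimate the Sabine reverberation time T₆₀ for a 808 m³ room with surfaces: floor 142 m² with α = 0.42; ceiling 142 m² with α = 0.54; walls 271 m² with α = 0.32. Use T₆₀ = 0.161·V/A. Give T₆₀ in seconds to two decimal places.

Total absorption A = 142·0.42 + 142·0.54 + 271·0.32 = 223.04 m² sabins.
T₆₀ = 0.161 × 808 / 223.04 = 0.583 s.

0.58 s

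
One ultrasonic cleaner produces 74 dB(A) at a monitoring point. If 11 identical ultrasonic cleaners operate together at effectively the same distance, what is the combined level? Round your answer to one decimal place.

N identical incoherent sources raise the level by 10·log₁₀ N.
L_total = 74 + 10·log₁₀(11) = 74 + 10.414 = 84.41 dB(A).

84.4 dB(A)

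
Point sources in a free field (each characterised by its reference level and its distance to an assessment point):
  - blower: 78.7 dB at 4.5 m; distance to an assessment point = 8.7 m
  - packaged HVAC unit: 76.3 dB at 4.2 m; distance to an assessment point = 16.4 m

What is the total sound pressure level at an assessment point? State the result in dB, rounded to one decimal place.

First find each source's level at the receiver (point-source: −20·log₁₀(r/r_ref)), then combine on an intensity basis.
blower: 78.7 − 20·log₁₀(8.7/4.5) = 78.7 − 5.73 = 72.97 dB.
packaged HVAC unit: 76.3 − 20·log₁₀(16.4/4.2) = 76.3 − 11.83 = 64.47 dB.
Σ 10^(L/10) = 2.263e+07 → L_total = 10·log₁₀(2.263e+07) = 73.55 dB.

73.5 dB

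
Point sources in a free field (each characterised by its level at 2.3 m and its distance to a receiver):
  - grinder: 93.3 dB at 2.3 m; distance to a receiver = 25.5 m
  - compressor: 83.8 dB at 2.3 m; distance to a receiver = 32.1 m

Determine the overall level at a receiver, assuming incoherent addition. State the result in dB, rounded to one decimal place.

72.7 dB

Apply inverse-square spreading to bring every level to the receiver, then sum 10^(L/10).
grinder: 93.3 − 20·log₁₀(25.5/2.3) = 93.3 − 20.90 = 72.40 dB.
compressor: 83.8 − 20·log₁₀(32.1/2.3) = 83.8 − 22.90 = 60.90 dB.
Σ 10^(L/10) = 1.862e+07 → L_total = 10·log₁₀(1.862e+07) = 72.70 dB.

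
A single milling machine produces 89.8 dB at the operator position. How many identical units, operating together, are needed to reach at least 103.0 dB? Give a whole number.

Need L₁ + 10·log₁₀ N ≥ 103.0, i.e. log₁₀ N ≥ 1.32.
N ≥ 10^(13.2/10) = 20.893, so N = 21.

21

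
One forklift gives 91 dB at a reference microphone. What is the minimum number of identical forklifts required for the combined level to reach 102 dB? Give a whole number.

The shortfall is 102 − 91 = 11.0 dB, and N units add 10·log₁₀ N, so need 10·log₁₀ N ≥ 11.0.
N ≥ 10^(11.0/10) = 12.589, so N = 13.

13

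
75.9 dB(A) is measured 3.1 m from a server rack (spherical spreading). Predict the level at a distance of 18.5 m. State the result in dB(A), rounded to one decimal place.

Spherical spreading from a point source gives a 20·log₁₀(r₂/r₁) drop.
L₂ = 75.9 − 20·log₁₀(18.5/3.1) = 75.9 − 15.516 = 60.38 dB(A).

60.4 dB(A)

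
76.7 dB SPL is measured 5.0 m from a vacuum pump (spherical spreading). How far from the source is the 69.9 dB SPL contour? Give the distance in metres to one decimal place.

Point-source spreading drops the level by 20·log₁₀(r₂/r₁); inverting, r₂/r₁ = 10^(ΔL/20).
r₂ = 5.0·10^((76.7−69.9)/20) = 5.0·10^(6.8/20) = 10.94 m.

10.9 m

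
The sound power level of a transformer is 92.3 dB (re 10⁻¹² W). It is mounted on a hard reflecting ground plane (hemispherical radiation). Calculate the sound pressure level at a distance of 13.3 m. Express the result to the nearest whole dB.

L_p = L_w − 10·log₁₀(2π·r²) with r = 13.3 m.
2π·r² = 1111 m², 10·log₁₀ of that is 30.459 dB.
L_p = 92.3 − 30.459 = 61.84 dB.

62 dB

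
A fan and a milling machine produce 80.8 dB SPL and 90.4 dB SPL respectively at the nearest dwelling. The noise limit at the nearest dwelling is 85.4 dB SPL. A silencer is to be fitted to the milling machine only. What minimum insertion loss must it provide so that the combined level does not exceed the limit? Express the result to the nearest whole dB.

Everything except the milling machine sums to 10^(80.8/10) = 1.202e+08 in linear terms, 80.80 dB SPL.
To meet 85.4 dB SPL overall, the treated milling machine may contribute at most 10^(85.4/10) − 1.202e+08 = 2.265e+08, i.e. 83.55 dB SPL.
So the milling machine must be reduced from 90.4 to 83.55 dB SPL: IL = 6.85 dB.

7 dB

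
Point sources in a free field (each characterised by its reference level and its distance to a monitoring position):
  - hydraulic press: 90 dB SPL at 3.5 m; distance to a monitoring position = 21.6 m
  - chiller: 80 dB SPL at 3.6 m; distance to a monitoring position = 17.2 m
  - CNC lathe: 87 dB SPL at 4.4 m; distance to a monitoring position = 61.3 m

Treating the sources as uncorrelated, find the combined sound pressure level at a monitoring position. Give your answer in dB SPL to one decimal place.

75.2 dB SPL

Propagate each source to the receiver with L = L_ref − 20·log₁₀(r/r_ref), then add intensities.
hydraulic press: 90 − 20·log₁₀(21.6/3.5) = 90 − 15.81 = 74.19 dB SPL.
chiller: 80 − 20·log₁₀(17.2/3.6) = 80 − 13.58 = 66.42 dB SPL.
CNC lathe: 87 − 20·log₁₀(61.3/4.4) = 87 − 22.88 = 64.12 dB SPL.
Σ 10^(L/10) = 3.322e+07 → L_total = 10·log₁₀(3.322e+07) = 75.21 dB SPL.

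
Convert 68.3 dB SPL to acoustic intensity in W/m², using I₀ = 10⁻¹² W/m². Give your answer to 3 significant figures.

I = I₀·10^(L/10) = 10⁻¹² × 10^(68.3/10) = 10^(-5.170).

6.76e-06 W/m²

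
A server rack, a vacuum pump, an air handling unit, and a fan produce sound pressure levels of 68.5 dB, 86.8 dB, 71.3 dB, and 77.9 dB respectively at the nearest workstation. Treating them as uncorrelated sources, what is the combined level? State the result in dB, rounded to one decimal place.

87.5 dB

For uncorrelated sources the intensities add, so convert each level to linear form, sum, and take 10·log₁₀ of the total.
Σ 10^(L/10) = 10^(68.5/10) + 10^(86.8/10) + 10^(71.3/10) + 10^(77.9/10) = 5.609e+08.
L_total = 10·log₁₀(5.609e+08) = 87.49 dB.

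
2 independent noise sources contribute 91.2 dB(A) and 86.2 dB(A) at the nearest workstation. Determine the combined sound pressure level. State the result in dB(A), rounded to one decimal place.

92.4 dB(A)

Incoherent sources combine by intensity addition: L_total = 10·log₁₀(Σ 10^(L_i/10)).
Σ 10^(L/10) = 10^(91.2/10) + 10^(86.2/10) = 1.735e+09.
L_total = 10·log₁₀(1.735e+09) = 92.39 dB(A).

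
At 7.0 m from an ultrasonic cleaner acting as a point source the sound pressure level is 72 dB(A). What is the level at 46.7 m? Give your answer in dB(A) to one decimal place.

For a point source, L₂ = L₁ − 20·log₁₀(r₂/r₁).
L₂ = 72 − 20·log₁₀(46.7/7.0) = 72 − 16.484 = 55.52 dB(A).

55.5 dB(A)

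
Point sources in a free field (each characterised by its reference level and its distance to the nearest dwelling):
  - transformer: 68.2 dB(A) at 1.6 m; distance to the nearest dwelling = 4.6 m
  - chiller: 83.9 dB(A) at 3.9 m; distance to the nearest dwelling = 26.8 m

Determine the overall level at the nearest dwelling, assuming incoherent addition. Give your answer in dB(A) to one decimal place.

67.8 dB(A)

First find each source's level at the receiver (point-source: −20·log₁₀(r/r_ref)), then combine on an intensity basis.
transformer: 68.2 − 20·log₁₀(4.6/1.6) = 68.2 − 9.17 = 59.03 dB(A).
chiller: 83.9 − 20·log₁₀(26.8/3.9) = 83.9 − 16.74 = 67.16 dB(A).
Σ 10^(L/10) = 5.998e+06 → L_total = 10·log₁₀(5.998e+06) = 67.78 dB(A).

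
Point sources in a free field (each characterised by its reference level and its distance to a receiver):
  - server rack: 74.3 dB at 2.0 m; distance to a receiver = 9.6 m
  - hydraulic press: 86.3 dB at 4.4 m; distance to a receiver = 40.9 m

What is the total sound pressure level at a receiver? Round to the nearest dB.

Apply inverse-square spreading to bring every level to the receiver, then sum 10^(L/10).
server rack: 74.3 − 20·log₁₀(9.6/2.0) = 74.3 − 13.62 = 60.68 dB.
hydraulic press: 86.3 − 20·log₁₀(40.9/4.4) = 86.3 − 19.37 = 66.93 dB.
Σ 10^(L/10) = 6.105e+06 → L_total = 10·log₁₀(6.105e+06) = 67.86 dB.

68 dB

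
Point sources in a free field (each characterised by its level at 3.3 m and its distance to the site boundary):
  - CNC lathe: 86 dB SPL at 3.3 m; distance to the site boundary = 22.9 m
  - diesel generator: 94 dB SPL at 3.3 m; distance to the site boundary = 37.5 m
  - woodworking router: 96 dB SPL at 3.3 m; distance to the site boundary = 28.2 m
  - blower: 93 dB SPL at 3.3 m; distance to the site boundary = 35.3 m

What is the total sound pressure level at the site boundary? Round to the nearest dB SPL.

First find each source's level at the receiver (point-source: −20·log₁₀(r/r_ref)), then combine on an intensity basis.
CNC lathe: 86 − 20·log₁₀(22.9/3.3) = 86 − 16.83 = 69.17 dB SPL.
diesel generator: 94 − 20·log₁₀(37.5/3.3) = 94 − 21.11 = 72.89 dB SPL.
woodworking router: 96 − 20·log₁₀(28.2/3.3) = 96 − 18.63 = 77.37 dB SPL.
blower: 93 − 20·log₁₀(35.3/3.3) = 93 − 20.59 = 72.41 dB SPL.
Σ 10^(L/10) = 9.967e+07 → L_total = 10·log₁₀(9.967e+07) = 79.99 dB SPL.

80 dB SPL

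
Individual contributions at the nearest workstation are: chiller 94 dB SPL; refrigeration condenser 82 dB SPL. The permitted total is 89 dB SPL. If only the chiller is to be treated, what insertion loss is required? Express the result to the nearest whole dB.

Everything except the chiller sums to 10^(82/10) = 1.585e+08 in linear terms, 82.00 dB SPL.
The limit corresponds to 10^(89/10) = 7.943e+08; subtracting the fixed part leaves 6.358e+08 for the chiller, i.e. 88.03 dB SPL.
Required insertion loss = 94 − 88.03 = 5.97 dB.

6 dB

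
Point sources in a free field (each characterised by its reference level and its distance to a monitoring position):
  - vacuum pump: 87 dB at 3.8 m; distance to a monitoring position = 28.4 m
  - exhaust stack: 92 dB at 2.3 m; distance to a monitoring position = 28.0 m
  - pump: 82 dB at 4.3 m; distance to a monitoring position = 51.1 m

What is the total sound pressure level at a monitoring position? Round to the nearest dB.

73 dB

First find each source's level at the receiver (point-source: −20·log₁₀(r/r_ref)), then combine on an intensity basis.
vacuum pump: 87 − 20·log₁₀(28.4/3.8) = 87 − 17.47 = 69.53 dB.
exhaust stack: 92 − 20·log₁₀(28.0/2.3) = 92 − 21.71 = 70.29 dB.
pump: 82 − 20·log₁₀(51.1/4.3) = 82 − 21.50 = 60.50 dB.
Σ 10^(L/10) = 2.079e+07 → L_total = 10·log₁₀(2.079e+07) = 73.18 dB.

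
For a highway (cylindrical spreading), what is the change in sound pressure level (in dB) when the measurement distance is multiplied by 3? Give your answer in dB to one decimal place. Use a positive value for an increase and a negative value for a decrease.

-4.8 dB

A line source loses 3 dB per doubling of distance; generally ΔL = −10·log₁₀(r₂/r₁).
ΔL = −10·log₁₀(3) = -4.77 dB.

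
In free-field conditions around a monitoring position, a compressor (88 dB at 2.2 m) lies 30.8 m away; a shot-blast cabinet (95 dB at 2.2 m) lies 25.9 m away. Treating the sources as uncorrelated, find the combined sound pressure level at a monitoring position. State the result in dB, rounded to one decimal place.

First find each source's level at the receiver (point-source: −20·log₁₀(r/r_ref)), then combine on an intensity basis.
compressor: 88 − 20·log₁₀(30.8/2.2) = 88 − 22.92 = 65.08 dB.
shot-blast cabinet: 95 − 20·log₁₀(25.9/2.2) = 95 − 21.42 = 73.58 dB.
Σ 10^(L/10) = 2.604e+07 → L_total = 10·log₁₀(2.604e+07) = 74.16 dB.

74.2 dB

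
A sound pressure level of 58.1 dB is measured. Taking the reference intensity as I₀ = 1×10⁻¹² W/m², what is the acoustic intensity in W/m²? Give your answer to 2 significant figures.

L = 10·log₁₀(I/I₀) ⇒ I = I₀·10^(L/10) = 10⁻¹² × 10^5.81.

6.5e-07 W/m²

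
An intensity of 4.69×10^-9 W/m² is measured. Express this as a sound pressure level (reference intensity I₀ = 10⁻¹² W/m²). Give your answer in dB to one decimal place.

I/I₀ = 4.69×10^-9/10⁻¹² = 4.69×10^3, and L = 10·log₁₀(I/I₀).
L = 10·(0.6712 + 3) = 36.71 dB.

36.7 dB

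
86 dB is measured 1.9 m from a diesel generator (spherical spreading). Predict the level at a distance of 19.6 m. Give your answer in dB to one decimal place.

65.7 dB

For a point source, L₂ = L₁ − 20·log₁₀(r₂/r₁).
L₂ = 86 − 20·log₁₀(19.6/1.9) = 86 − 20.270 = 65.73 dB.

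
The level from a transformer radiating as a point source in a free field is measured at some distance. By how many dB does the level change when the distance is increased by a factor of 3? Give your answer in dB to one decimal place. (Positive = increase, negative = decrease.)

-9.5 dB

A point source loses 6 dB per doubling of distance; generally ΔL = −20·log₁₀(r₂/r₁).
ΔL = −20·log₁₀(3) = -9.54 dB.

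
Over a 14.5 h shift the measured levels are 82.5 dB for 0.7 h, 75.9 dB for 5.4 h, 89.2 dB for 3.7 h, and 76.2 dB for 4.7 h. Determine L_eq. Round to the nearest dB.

84 dB

L_eq = 10·log₁₀[(1/T)·Σ tᵢ·10^(Lᵢ/10)] with T = 14.5 h.
Σ tᵢ·10^(Lᵢ/10) = 0.7·10^(82.5/10) + 5.4·10^(75.9/10) + 3.7·10^(89.2/10) + 4.7·10^(76.2/10) = 3.608e+09.
L_eq = 10·log₁₀(3.608e+09/14.5) = 83.96 dB.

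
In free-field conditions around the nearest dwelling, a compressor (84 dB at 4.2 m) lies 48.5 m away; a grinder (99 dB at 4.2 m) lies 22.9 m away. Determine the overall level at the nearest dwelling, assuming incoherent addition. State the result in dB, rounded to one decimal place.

84.3 dB

Apply inverse-square spreading to bring every level to the receiver, then sum 10^(L/10).
compressor: 84 − 20·log₁₀(48.5/4.2) = 84 − 21.25 = 62.75 dB.
grinder: 99 − 20·log₁₀(22.9/4.2) = 99 − 14.73 = 84.27 dB.
Σ 10^(L/10) = 2.691e+08 → L_total = 10·log₁₀(2.691e+08) = 84.30 dB.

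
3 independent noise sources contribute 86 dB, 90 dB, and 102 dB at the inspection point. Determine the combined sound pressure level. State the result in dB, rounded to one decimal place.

Incoherent sources combine by intensity addition: L_total = 10·log₁₀(Σ 10^(L_i/10)).
Σ 10^(L/10) = 10^(86/10) + 10^(90/10) + 10^(102/10) = 1.725e+10.
L_total = 10·log₁₀(1.725e+10) = 102.37 dB.

102.4 dB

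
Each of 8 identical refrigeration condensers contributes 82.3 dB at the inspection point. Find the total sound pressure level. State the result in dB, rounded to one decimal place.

L_total = L₁ + 10·log₁₀ N for N identical incoherent sources.
L_total = 82.3 + 10·log₁₀(8) = 82.3 + 9.031 = 91.33 dB.

91.3 dB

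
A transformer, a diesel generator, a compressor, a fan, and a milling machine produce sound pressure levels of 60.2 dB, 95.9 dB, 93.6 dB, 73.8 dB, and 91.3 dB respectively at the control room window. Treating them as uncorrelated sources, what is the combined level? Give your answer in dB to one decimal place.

Incoherent sources combine by intensity addition: L_total = 10·log₁₀(Σ 10^(L_i/10)).
Σ 10^(L/10) = 10^(60.2/10) + 10^(95.9/10) + 10^(93.6/10) + 10^(73.8/10) + 10^(91.3/10) = 7.555e+09.
L_total = 10·log₁₀(7.555e+09) = 98.78 dB.

98.8 dB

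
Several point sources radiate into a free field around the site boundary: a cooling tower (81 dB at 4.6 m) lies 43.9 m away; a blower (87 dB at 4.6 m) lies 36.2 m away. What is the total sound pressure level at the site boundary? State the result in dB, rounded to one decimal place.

69.8 dB

First find each source's level at the receiver (point-source: −20·log₁₀(r/r_ref)), then combine on an intensity basis.
cooling tower: 81 − 20·log₁₀(43.9/4.6) = 81 − 19.59 = 61.41 dB.
blower: 87 − 20·log₁₀(36.2/4.6) = 87 − 17.92 = 69.08 dB.
Σ 10^(L/10) = 9.475e+06 → L_total = 10·log₁₀(9.475e+06) = 69.77 dB.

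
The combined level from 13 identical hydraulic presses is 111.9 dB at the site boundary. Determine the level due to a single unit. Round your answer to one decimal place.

100.8 dB

Dividing the total intensity by 13 lowers the level by 10·log₁₀ 13 = 11.139 dB: L₁ = 111.9 − 11.139.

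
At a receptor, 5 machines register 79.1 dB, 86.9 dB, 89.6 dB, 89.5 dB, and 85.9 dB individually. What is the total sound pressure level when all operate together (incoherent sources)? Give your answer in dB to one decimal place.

94.4 dB

Incoherent sources combine by intensity addition: L_total = 10·log₁₀(Σ 10^(L_i/10)).
Σ 10^(L/10) = 10^(79.1/10) + 10^(86.9/10) + 10^(89.6/10) + 10^(89.5/10) + 10^(85.9/10) = 2.763e+09.
L_total = 10·log₁₀(2.763e+09) = 94.41 dB.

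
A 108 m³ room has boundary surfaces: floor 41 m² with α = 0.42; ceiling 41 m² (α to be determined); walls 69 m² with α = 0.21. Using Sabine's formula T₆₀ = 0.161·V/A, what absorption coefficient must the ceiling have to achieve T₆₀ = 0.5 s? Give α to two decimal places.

Required total absorption A = 0.161·108/0.5 = 34.78 m².
Absorption from the other surfaces = 41·0.42 + 69·0.21 = 31.71 m², so the ceiling must supply 3.07 m² over 41 m².
α = 3.07/41 = 0.075.

0.07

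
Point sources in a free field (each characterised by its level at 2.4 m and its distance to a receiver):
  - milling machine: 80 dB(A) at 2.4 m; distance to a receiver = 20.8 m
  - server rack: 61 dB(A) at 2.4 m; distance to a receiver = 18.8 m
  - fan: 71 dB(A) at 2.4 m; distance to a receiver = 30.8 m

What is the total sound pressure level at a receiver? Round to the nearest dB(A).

Propagate each source to the receiver with L = L_ref − 20·log₁₀(r/r_ref), then add intensities.
milling machine: 80 − 20·log₁₀(20.8/2.4) = 80 − 18.76 = 61.24 dB(A).
server rack: 61 − 20·log₁₀(18.8/2.4) = 61 − 17.88 = 43.12 dB(A).
fan: 71 − 20·log₁₀(30.8/2.4) = 71 − 22.17 = 48.83 dB(A).
Σ 10^(L/10) = 1.428e+06 → L_total = 10·log₁₀(1.428e+06) = 61.55 dB(A).

62 dB(A)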